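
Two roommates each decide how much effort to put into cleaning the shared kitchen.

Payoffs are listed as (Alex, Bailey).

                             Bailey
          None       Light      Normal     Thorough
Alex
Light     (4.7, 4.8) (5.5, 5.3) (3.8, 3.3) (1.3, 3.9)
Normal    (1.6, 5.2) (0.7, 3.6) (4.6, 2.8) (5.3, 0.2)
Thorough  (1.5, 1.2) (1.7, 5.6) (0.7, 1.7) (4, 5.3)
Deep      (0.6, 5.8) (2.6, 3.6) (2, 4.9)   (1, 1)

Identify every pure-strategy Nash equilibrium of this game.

(Light, Light)

Mark each player's best response to every combination of opponents' strategies; a profile where every player is best-responding is a pure Nash equilibrium.
Alex against None: payoffs 4.7, 1.6, 1.5, 0.6 → best response Light.
Alex against Light: payoffs 5.5, 0.7, 1.7, 2.6 → best response Light.
Alex against Normal: payoffs 3.8, 4.6, 0.7, 2 → best response Normal.
Alex against Thorough: payoffs 1.3, 5.3, 4, 1 → best response Normal.
Bailey against Light: payoffs 4.8, 5.3, 3.3, 3.9 → best response Light.
Bailey against Normal: payoffs 5.2, 3.6, 2.8, 0.2 → best response None.
Bailey against Thorough: payoffs 1.2, 5.6, 1.7, 5.3 → best response Light.
Bailey against Deep: payoffs 5.8, 3.6, 4.9, 1 → best response None.
Mutual best responses: (Light, Light).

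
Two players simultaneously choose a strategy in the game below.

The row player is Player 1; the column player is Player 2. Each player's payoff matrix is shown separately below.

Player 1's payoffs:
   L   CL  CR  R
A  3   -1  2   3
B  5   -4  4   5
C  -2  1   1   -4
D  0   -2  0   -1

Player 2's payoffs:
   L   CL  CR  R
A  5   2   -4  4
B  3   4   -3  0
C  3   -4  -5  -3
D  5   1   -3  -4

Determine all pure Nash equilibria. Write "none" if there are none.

Player 1 against L: payoffs 3, 5, -2, 0 → best response B.
Player 1 against CL: payoffs -1, -4, 1, -2 → best response C.
Player 1 against CR: payoffs 2, 4, 1, 0 → best response B.
Player 1 against R: payoffs 3, 5, -4, -1 → best response B.
Player 2 against A: payoffs 5, 2, -4, 4 → best response L.
Player 2 against B: payoffs 3, 4, -3, 0 → best response CL.
Player 2 against C: payoffs 3, -4, -5, -3 → best response L.
Player 2 against D: payoffs 5, 1, -3, -4 → best response L.
No profile is a mutual best response for all players.

No pure-strategy Nash equilibrium.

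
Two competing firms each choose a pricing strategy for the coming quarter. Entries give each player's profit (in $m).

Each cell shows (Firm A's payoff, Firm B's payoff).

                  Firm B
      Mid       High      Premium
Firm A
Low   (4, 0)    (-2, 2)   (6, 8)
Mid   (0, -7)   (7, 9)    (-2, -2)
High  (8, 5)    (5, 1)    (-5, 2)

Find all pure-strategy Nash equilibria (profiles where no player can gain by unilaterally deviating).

The pure Nash equilibria are (Low, Premium); (Mid, High); (High, Mid).

(Low, Mid): Firm A can switch to High (4 → 8). Not NE.
(Low, High): Firm A can switch to Mid (-2 → 7). Not NE.
(Low, Premium): Firm A gets 6, best alternative -2; Firm B gets 8, best alternative 2. No profitable deviation — NE.
(Mid, Mid): Firm A can switch to Low (0 → 4). Not NE.
(Mid, High): Firm A gets 7, best alternative 5; Firm B gets 9, best alternative -2. No profitable deviation — NE.
(Mid, Premium): Firm A can switch to Low (-2 → 6). Not NE.
(High, Mid): Firm A gets 8, best alternative 4; Firm B gets 5, best alternative 2. No profitable deviation — NE.
(High, High): Firm A can switch to Mid (5 → 7). Not NE.
(High, Premium): Firm A can switch to Low (-5 → 6). Not NE.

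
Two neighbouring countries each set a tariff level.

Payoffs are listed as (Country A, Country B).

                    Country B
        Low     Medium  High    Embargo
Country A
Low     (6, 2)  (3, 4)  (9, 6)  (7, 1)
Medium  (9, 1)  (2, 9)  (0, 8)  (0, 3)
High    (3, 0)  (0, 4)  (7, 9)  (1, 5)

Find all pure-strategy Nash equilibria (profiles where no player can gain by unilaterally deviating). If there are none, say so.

The unique pure-strategy Nash equilibrium is (Low, High).

Mark each player's best response to every combination of opponents' strategies; a profile where every player is best-responding is a pure Nash equilibrium.
Country A against Low: payoffs 6, 9, 3 → best response Medium.
Country A against Medium: payoffs 3, 2, 0 → best response Low.
Country A against High: payoffs 9, 0, 7 → best response Low.
Country A against Embargo: payoffs 7, 0, 1 → best response Low.
Country B against Low: payoffs 2, 4, 6, 1 → best response High.
Country B against Medium: payoffs 1, 9, 8, 3 → best response Medium.
Country B against High: payoffs 0, 4, 9, 5 → best response High.
Mutual best responses: (Low, High).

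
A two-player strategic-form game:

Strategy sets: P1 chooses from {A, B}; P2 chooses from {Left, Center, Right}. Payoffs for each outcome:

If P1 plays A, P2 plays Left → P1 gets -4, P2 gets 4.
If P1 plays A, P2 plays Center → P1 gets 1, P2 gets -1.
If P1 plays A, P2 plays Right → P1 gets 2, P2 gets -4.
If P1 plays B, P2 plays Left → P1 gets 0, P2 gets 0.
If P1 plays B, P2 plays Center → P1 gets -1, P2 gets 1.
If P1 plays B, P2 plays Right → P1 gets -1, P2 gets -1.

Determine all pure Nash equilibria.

For each player, find the best response to each opponent profile; mutual best responses are the pure NE.
P1 against Left: payoffs -4, 0 → best response B.
P1 against Center: payoffs 1, -1 → best response A.
P1 against Right: payoffs 2, -1 → best response A.
P2 against A: payoffs 4, -1, -4 → best response Left.
P2 against B: payoffs 0, 1, -1 → best response Center.
No profile is a mutual best response for all players.

No pure-strategy Nash equilibrium.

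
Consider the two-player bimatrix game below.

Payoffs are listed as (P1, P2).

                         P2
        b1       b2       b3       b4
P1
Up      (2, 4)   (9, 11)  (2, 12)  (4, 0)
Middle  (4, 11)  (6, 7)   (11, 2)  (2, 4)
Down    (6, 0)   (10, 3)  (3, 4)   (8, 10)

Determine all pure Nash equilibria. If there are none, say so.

Pure NE: (Down, b4)

(Up, b1): P1 can switch to Middle (2 → 4). Not NE.
(Up, b2): P1 can switch to Down (9 → 10). Not NE.
(Up, b3): P1 can switch to Middle (2 → 11). Not NE.
(Up, b4): P1 can switch to Down (4 → 8). Not NE.
(Middle, b1): P1 can switch to Down (4 → 6). Not NE.
(Middle, b2): P1 can switch to Up (6 → 9). Not NE.
(Down, b4): P1 gets 8, best alternative 4; P2 gets 10, best alternative 4. No profitable deviation — NE.
(The remaining 5 profiles each have a profitable deviation by the same check.)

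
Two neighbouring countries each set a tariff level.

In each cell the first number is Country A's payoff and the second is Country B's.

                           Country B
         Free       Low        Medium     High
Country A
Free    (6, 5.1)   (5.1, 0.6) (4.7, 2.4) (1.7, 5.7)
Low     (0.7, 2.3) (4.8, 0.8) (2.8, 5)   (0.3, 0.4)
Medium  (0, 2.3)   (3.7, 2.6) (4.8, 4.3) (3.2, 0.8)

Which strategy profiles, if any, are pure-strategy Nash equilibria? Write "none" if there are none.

The unique pure-strategy Nash equilibrium is (Medium, Medium).

For each player, find the best response to each opponent profile; mutual best responses are the pure NE.
Country A against Free: payoffs 6, 0.7, 0 → best response Free.
Country A against Low: payoffs 5.1, 4.8, 3.7 → best response Free.
Country A against Medium: payoffs 4.7, 2.8, 4.8 → best response Medium.
Country A against High: payoffs 1.7, 0.3, 3.2 → best response Medium.
Country B against Free: payoffs 5.1, 0.6, 2.4, 5.7 → best response High.
Country B against Low: payoffs 2.3, 0.8, 5, 0.4 → best response Medium.
Country B against Medium: payoffs 2.3, 2.6, 4.3, 0.8 → best response Medium.
Mutual best responses: (Medium, Medium).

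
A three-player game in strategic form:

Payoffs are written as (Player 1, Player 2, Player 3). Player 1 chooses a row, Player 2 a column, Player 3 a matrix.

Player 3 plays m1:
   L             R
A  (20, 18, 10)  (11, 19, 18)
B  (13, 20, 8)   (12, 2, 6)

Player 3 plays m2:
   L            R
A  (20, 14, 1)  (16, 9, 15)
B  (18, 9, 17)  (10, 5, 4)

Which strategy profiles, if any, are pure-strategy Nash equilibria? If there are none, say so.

This game has no pure Nash equilibrium.

(A, L, m1): Player 2 can switch to R (18 → 19). Not NE.
(A, L, m2): Player 3 can switch to m1 (1 → 10). Not NE.
(A, R, m1): Player 1 can switch to B (11 → 12). Not NE.
(A, R, m2): Player 2 can switch to L (9 → 14). Not NE.
(B, L, m1): Player 1 can switch to A (13 → 20). Not NE.
(B, L, m2): Player 1 can switch to A (18 → 20). Not NE.
(B, R, m1): Player 2 can switch to L (2 → 20). Not NE.
(B, R, m2): Player 1 can switch to A (10 → 16). Not NE.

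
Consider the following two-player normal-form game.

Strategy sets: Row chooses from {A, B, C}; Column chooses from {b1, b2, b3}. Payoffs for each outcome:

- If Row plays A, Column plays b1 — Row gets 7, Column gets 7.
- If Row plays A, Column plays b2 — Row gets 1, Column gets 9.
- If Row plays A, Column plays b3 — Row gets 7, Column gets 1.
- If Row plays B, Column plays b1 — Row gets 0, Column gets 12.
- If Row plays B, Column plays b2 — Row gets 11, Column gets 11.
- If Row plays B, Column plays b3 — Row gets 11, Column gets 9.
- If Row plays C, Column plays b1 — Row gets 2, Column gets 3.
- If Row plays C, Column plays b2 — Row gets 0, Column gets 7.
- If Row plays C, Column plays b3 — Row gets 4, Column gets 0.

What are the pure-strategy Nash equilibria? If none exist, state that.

(A, b1): Column can switch to b2 (7 → 9). Not NE.
(A, b2): Row can switch to B (1 → 11). Not NE.
(A, b3): Row can switch to B (7 → 11). Not NE.
(B, b1): Row can switch to A (0 → 7). Not NE.
(B, b2): Column can switch to b1 (11 → 12). Not NE.
(B, b3): Column can switch to b1 (9 → 12). Not NE.
(C, b1): Row can switch to A (2 → 7). Not NE.
(C, b2): Row can switch to A (0 → 1). Not NE.
(The remaining 1 profile has a profitable deviation by the same check.)

There is no pure-strategy Nash equilibrium.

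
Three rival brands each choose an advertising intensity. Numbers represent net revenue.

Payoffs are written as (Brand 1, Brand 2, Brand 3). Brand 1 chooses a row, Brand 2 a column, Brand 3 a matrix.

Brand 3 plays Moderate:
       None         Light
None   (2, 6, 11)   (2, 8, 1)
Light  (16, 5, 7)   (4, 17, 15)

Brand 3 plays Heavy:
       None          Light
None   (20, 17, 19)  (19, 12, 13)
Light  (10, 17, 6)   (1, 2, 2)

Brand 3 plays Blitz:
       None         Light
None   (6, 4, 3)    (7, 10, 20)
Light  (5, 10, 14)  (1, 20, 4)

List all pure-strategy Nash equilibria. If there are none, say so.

Pure-strategy Nash equilibria: (None, None, Heavy); (None, Light, Blitz); (Light, Light, Moderate)

(None, None, Moderate): Brand 1 can switch to Light (2 → 16). Not NE.
(None, None, Heavy): Brand 1 gets 20, best alternative 10; Brand 2 gets 17, best alternative 12; Brand 3 gets 19, best alternative 11. No profitable deviation — NE.
(None, None, Blitz): Brand 2 can switch to Light (4 → 10). Not NE.
(None, Light, Moderate): Brand 1 can switch to Light (2 → 4). Not NE.
(None, Light, Heavy): Brand 2 can switch to None (12 → 17). Not NE.
(None, Light, Blitz): Brand 1 gets 7, best alternative 1; Brand 2 gets 10, best alternative 4; Brand 3 gets 20, best alternative 13. No profitable deviation — NE.
(Light, None, Moderate): Brand 2 can switch to Light (5 → 17). Not NE.
(Light, None, Heavy): Brand 1 can switch to None (10 → 20). Not NE.
(Light, Light, Moderate): Brand 1 gets 4, best alternative 2; Brand 2 gets 17, best alternative 5; Brand 3 gets 15, best alternative 4. No profitable deviation — NE.
(The remaining 3 profiles each have a profitable deviation by the same check.)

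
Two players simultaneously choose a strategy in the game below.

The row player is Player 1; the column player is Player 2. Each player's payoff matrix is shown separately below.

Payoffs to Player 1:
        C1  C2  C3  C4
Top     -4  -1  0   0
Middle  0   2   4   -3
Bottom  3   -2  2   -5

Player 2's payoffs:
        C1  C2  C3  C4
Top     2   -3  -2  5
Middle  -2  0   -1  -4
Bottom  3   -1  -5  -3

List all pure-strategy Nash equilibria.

Pure-strategy Nash equilibria: (Top, C4), (Middle, C2), (Bottom, C1)

Player 1 against C1: payoffs -4, 0, 3 → best response Bottom.
Player 1 against C2: payoffs -1, 2, -2 → best response Middle.
Player 1 against C3: payoffs 0, 4, 2 → best response Middle.
Player 1 against C4: payoffs 0, -3, -5 → best response Top.
Player 2 against Top: payoffs 2, -3, -2, 5 → best response C4.
Player 2 against Middle: payoffs -2, 0, -1, -4 → best response C2.
Player 2 against Bottom: payoffs 3, -1, -5, -3 → best response C1.
Mutual best responses: (Top, C4); (Middle, C2); (Bottom, C1).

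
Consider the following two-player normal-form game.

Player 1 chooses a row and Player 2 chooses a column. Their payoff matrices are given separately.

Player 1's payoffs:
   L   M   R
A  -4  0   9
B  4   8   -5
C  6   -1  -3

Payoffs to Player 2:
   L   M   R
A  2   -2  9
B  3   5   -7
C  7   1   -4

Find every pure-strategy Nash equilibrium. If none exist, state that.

Player 1 against L: payoffs -4, 4, 6 → best response C.
Player 1 against M: payoffs 0, 8, -1 → best response B.
Player 1 against R: payoffs 9, -5, -3 → best response A.
Player 2 against A: payoffs 2, -2, 9 → best response R.
Player 2 against B: payoffs 3, 5, -7 → best response M.
Player 2 against C: payoffs 7, 1, -4 → best response L.
Mutual best responses: (A, R); (B, M); (C, L).

Pure-strategy Nash equilibria: (A, R) and (B, M) and (C, L)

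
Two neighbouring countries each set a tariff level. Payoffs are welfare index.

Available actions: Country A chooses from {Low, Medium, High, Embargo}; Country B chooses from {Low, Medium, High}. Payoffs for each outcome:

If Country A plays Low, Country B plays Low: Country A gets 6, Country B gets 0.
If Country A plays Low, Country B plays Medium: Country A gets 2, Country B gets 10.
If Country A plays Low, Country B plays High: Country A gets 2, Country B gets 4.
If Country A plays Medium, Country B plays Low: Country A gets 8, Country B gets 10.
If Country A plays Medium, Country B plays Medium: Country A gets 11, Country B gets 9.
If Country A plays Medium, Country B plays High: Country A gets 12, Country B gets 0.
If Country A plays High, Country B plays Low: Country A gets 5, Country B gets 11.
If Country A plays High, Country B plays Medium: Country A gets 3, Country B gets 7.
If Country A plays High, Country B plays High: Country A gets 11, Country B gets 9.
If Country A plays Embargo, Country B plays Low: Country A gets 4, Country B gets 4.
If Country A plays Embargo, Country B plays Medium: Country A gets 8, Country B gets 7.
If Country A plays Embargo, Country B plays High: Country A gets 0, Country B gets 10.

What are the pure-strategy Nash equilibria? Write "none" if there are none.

Mark each player's best response to every combination of opponents' strategies; a profile where every player is best-responding is a pure Nash equilibrium.
Country A against Low: payoffs 6, 8, 5, 4 → best response Medium.
Country A against Medium: payoffs 2, 11, 3, 8 → best response Medium.
Country A against High: payoffs 2, 12, 11, 0 → best response Medium.
Country B against Low: payoffs 0, 10, 4 → best response Medium.
Country B against Medium: payoffs 10, 9, 0 → best response Low.
Country B against High: payoffs 11, 7, 9 → best response Low.
Country B against Embargo: payoffs 4, 7, 10 → best response High.
Mutual best responses: (Medium, Low).

Pure NE: (Medium, Low)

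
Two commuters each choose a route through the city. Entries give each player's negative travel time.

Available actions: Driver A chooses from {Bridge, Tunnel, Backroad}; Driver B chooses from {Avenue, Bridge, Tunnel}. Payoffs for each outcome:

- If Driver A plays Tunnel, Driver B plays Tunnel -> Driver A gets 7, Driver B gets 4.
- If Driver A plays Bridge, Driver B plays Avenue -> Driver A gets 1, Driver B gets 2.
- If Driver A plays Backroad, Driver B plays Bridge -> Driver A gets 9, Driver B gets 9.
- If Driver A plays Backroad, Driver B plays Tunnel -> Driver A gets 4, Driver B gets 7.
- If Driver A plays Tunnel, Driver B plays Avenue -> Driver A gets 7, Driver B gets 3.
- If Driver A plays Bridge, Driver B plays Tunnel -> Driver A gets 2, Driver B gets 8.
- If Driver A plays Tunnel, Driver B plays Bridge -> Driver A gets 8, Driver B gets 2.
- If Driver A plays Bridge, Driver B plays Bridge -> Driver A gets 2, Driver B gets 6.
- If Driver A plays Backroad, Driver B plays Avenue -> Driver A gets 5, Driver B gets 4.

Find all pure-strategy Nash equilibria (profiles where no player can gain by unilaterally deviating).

(Bridge, Avenue): Driver A can switch to Tunnel (1 → 7). Not NE.
(Bridge, Bridge): Driver A can switch to Tunnel (2 → 8). Not NE.
(Bridge, Tunnel): Driver A can switch to Tunnel (2 → 7). Not NE.
(Tunnel, Avenue): Driver B can switch to Tunnel (3 → 4). Not NE.
(Tunnel, Bridge): Driver A can switch to Backroad (8 → 9). Not NE.
(Tunnel, Tunnel): Driver A gets 7, best alternative 4; Driver B gets 4, best alternative 3. No profitable deviation — NE.
(Backroad, Avenue): Driver A can switch to Tunnel (5 → 7). Not NE.
(Backroad, Bridge): Driver A gets 9, best alternative 8; Driver B gets 9, best alternative 7. No profitable deviation — NE.
(The remaining 1 profile has a profitable deviation by the same check.)

Pure-strategy Nash equilibria: (Tunnel, Tunnel) and (Backroad, Bridge)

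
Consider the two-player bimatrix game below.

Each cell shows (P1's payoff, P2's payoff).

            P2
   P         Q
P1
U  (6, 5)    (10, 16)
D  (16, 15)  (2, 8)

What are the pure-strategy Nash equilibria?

Pure-strategy Nash equilibria: (U, Q), (D, P)

P1 against P: payoffs 6, 16 → best response D.
P1 against Q: payoffs 10, 2 → best response U.
P2 against U: payoffs 5, 16 → best response Q.
P2 against D: payoffs 15, 8 → best response P.
Mutual best responses: (U, Q); (D, P).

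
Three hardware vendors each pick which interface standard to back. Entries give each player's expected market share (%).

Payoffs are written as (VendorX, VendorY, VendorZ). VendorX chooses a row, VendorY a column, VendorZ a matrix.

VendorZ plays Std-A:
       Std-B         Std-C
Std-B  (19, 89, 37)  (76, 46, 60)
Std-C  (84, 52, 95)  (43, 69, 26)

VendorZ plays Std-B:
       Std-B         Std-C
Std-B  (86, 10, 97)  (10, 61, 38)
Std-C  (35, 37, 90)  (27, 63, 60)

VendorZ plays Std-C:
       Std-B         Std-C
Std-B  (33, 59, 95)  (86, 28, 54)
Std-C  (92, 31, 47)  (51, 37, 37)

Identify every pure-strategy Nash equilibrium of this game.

The unique pure-strategy Nash equilibrium is (Std-C, Std-C, Std-B).

(Std-B, Std-B, Std-A): VendorX can switch to Std-C (19 → 84). Not NE.
(Std-B, Std-B, Std-B): VendorY can switch to Std-C (10 → 61). Not NE.
(Std-B, Std-B, Std-C): VendorX can switch to Std-C (33 → 92). Not NE.
(Std-B, Std-C, Std-A): VendorY can switch to Std-B (46 → 89). Not NE.
(Std-B, Std-C, Std-B): VendorX can switch to Std-C (10 → 27). Not NE.
(Std-B, Std-C, Std-C): VendorY can switch to Std-B (28 → 59). Not NE.
(Std-C, Std-B, Std-A): VendorY can switch to Std-C (52 → 69). Not NE.
(Std-C, Std-B, Std-B): VendorX can switch to Std-B (35 → 86). Not NE.
(Std-C, Std-B, Std-C): VendorY can switch to Std-C (31 → 37). Not NE.
(Std-C, Std-C, Std-A): VendorX can switch to Std-B (43 → 76). Not NE.
(Std-C, Std-C, Std-B): VendorX gets 27, best alternative 10; VendorY gets 63, best alternative 37; VendorZ gets 60, best alternative 37. No profitable deviation — NE.
(The remaining 1 profile has a profitable deviation by the same check.)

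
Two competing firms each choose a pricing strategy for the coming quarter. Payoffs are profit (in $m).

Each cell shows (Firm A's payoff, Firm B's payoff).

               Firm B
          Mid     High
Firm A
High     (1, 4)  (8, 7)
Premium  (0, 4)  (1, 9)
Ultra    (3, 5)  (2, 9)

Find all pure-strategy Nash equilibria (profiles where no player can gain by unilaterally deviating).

For each strategy profile, look for a profitable unilateral deviation.
(High, Mid): Firm A can switch to Ultra (1 → 3). Not NE.
(High, High): Firm A gets 8, best alternative 2; Firm B gets 7, best alternative 4. No profitable deviation — NE.
(Premium, Mid): Firm A can switch to High (0 → 1). Not NE.
(Premium, High): Firm A can switch to High (1 → 8). Not NE.
(Ultra, Mid): Firm B can switch to High (5 → 9). Not NE.
(Ultra, High): Firm A can switch to High (2 → 8). Not NE.

(High, High)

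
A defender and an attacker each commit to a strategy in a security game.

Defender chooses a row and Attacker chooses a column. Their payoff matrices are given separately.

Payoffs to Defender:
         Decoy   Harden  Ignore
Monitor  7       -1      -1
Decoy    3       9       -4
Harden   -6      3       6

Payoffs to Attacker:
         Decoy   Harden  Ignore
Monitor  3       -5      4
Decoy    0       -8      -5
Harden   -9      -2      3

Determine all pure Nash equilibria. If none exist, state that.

(Harden, Ignore)

Defender against Decoy: payoffs 7, 3, -6 → best response Monitor.
Defender against Harden: payoffs -1, 9, 3 → best response Decoy.
Defender against Ignore: payoffs -1, -4, 6 → best response Harden.
Attacker against Monitor: payoffs 3, -5, 4 → best response Ignore.
Attacker against Decoy: payoffs 0, -8, -5 → best response Decoy.
Attacker against Harden: payoffs -9, -2, 3 → best response Ignore.
Mutual best responses: (Harden, Ignore).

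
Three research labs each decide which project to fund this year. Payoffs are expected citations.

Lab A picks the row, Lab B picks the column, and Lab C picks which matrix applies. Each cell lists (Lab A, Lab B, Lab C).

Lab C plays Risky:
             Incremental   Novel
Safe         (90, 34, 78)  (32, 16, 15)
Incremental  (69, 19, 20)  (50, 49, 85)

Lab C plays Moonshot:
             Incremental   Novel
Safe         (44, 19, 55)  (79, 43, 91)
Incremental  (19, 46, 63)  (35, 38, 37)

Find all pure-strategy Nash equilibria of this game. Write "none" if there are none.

Lab A against (Incremental, Risky): payoffs 90, 69 → best response Safe.
Lab A against (Incremental, Moonshot): payoffs 44, 19 → best response Safe.
Lab A against (Novel, Risky): payoffs 32, 50 → best response Incremental.
Lab A against (Novel, Moonshot): payoffs 79, 35 → best response Safe.
Lab B against (Safe, Risky): payoffs 34, 16 → best response Incremental.
Lab B against (Safe, Moonshot): payoffs 19, 43 → best response Novel.
Lab B against (Incremental, Risky): payoffs 19, 49 → best response Novel.
Lab B against (Incremental, Moonshot): payoffs 46, 38 → best response Incremental.
Lab C against (Safe, Incremental): payoffs 78, 55 → best response Risky.
Lab C against (Safe, Novel): payoffs 15, 91 → best response Moonshot.
Lab C against (Incremental, Incremental): payoffs 20, 63 → best response Moonshot.
Lab C against (Incremental, Novel): payoffs 85, 37 → best response Risky.
Mutual best responses: (Safe, Incremental, Risky); (Safe, Novel, Moonshot); (Incremental, Novel, Risky).

(Safe, Incremental, Risky); (Safe, Novel, Moonshot); (Incremental, Novel, Risky)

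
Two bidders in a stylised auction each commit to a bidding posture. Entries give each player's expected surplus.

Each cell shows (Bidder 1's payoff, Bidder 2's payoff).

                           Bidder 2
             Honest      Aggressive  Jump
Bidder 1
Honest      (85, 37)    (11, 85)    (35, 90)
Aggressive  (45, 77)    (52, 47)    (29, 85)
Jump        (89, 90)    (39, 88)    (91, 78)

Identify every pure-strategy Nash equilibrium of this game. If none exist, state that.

(Jump, Honest)

Bidder 1 against Honest: payoffs 85, 45, 89 → best response Jump.
Bidder 1 against Aggressive: payoffs 11, 52, 39 → best response Aggressive.
Bidder 1 against Jump: payoffs 35, 29, 91 → best response Jump.
Bidder 2 against Honest: payoffs 37, 85, 90 → best response Jump.
Bidder 2 against Aggressive: payoffs 77, 47, 85 → best response Jump.
Bidder 2 against Jump: payoffs 90, 88, 78 → best response Honest.
Mutual best responses: (Jump, Honest).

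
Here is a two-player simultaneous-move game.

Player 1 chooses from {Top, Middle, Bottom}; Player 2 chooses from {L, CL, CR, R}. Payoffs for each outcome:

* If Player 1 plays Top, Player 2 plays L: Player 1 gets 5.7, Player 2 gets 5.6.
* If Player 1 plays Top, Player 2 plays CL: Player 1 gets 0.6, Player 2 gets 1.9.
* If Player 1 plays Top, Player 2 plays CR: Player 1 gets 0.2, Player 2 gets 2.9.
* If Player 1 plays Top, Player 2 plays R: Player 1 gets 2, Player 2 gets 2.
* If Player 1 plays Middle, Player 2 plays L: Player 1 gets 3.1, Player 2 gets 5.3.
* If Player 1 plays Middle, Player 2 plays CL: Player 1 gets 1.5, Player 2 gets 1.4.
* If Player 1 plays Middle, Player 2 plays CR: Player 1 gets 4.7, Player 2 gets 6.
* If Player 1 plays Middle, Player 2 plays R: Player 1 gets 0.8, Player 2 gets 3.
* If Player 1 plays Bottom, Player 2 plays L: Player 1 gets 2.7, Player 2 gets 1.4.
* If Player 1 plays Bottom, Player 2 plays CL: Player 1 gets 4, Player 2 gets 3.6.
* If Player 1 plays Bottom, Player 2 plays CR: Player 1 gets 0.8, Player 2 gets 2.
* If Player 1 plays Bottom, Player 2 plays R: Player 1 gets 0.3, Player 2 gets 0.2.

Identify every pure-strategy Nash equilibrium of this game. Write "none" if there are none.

Player 1 against L: payoffs 5.7, 3.1, 2.7 → best response Top.
Player 1 against CL: payoffs 0.6, 1.5, 4 → best response Bottom.
Player 1 against CR: payoffs 0.2, 4.7, 0.8 → best response Middle.
Player 1 against R: payoffs 2, 0.8, 0.3 → best response Top.
Player 2 against Top: payoffs 5.6, 1.9, 2.9, 2 → best response L.
Player 2 against Middle: payoffs 5.3, 1.4, 6, 3 → best response CR.
Player 2 against Bottom: payoffs 1.4, 3.6, 2, 0.2 → best response CL.
Mutual best responses: (Top, L); (Middle, CR); (Bottom, CL).

(Top, L); (Middle, CR); (Bottom, CL)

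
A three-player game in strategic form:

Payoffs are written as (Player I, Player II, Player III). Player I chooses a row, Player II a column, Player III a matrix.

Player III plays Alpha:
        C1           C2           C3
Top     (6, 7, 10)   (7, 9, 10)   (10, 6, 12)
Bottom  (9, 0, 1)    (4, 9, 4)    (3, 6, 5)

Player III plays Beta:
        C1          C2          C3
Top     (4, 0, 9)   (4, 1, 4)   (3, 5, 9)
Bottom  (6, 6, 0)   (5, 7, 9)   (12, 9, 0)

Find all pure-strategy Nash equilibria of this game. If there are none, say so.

For each player, find the best response to each opponent profile; mutual best responses are the pure NE.
Player I against (C1, Alpha): payoffs 6, 9 → best response Bottom.
Player I against (C1, Beta): payoffs 4, 6 → best response Bottom.
Player I against (C2, Alpha): payoffs 7, 4 → best response Top.
Player I against (C2, Beta): payoffs 4, 5 → best response Bottom.
Player I against (C3, Alpha): payoffs 10, 3 → best response Top.
Player I against (C3, Beta): payoffs 3, 12 → best response Bottom.
Player II against (Top, Alpha): payoffs 7, 9, 6 → best response C2.
Player II against (Top, Beta): payoffs 0, 1, 5 → best response C3.
Player II against (Bottom, Alpha): payoffs 0, 9, 6 → best response C2.
Player II against (Bottom, Beta): payoffs 6, 7, 9 → best response C3.
Player III against (Top, C1): payoffs 10, 9 → best response Alpha.
Player III against (Top, C2): payoffs 10, 4 → best response Alpha.
Player III against (Top, C3): payoffs 12, 9 → best response Alpha.
Player III against (Bottom, C1): payoffs 1, 0 → best response Alpha.
Player III against (Bottom, C2): payoffs 4, 9 → best response Beta.
Player III against (Bottom, C3): payoffs 5, 0 → best response Alpha.
Mutual best responses: (Top, C2, Alpha).

The unique pure-strategy Nash equilibrium is (Top, C2, Alpha).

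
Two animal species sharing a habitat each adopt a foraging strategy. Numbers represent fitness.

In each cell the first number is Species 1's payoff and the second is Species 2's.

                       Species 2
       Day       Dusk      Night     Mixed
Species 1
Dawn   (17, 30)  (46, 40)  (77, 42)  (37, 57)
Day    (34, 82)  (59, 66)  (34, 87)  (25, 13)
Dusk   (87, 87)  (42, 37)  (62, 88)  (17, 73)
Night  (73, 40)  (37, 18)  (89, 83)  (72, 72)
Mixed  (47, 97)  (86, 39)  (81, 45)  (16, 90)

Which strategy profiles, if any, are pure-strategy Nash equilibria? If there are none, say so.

The unique pure-strategy Nash equilibrium is (Night, Night).

(Dawn, Day): Species 1 can switch to Day (17 → 34). Not NE.
(Dawn, Dusk): Species 1 can switch to Day (46 → 59). Not NE.
(Dawn, Night): Species 1 can switch to Night (77 → 89). Not NE.
(Dawn, Mixed): Species 1 can switch to Night (37 → 72). Not NE.
(Day, Day): Species 1 can switch to Dusk (34 → 87). Not NE.
(Day, Dusk): Species 1 can switch to Mixed (59 → 86). Not NE.
(Day, Night): Species 1 can switch to Dawn (34 → 77). Not NE.
(Day, Mixed): Species 1 can switch to Dawn (25 → 37). Not NE.
(Night, Night): Species 1 gets 89, best alternative 81; Species 2 gets 83, best alternative 72. No profitable deviation — NE.
(The remaining 11 profiles each have a profitable deviation by the same check.)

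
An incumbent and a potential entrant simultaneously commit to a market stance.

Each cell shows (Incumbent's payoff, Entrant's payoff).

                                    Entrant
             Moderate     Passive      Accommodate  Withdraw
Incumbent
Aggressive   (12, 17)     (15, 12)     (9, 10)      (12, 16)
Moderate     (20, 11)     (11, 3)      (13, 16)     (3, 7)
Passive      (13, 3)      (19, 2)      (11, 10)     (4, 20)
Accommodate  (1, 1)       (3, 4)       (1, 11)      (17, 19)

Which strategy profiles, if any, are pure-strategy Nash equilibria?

Mark each player's best response to every combination of opponents' strategies; a profile where every player is best-responding is a pure Nash equilibrium.
Incumbent against Moderate: payoffs 12, 20, 13, 1 → best response Moderate.
Incumbent against Passive: payoffs 15, 11, 19, 3 → best response Passive.
Incumbent against Accommodate: payoffs 9, 13, 11, 1 → best response Moderate.
Incumbent against Withdraw: payoffs 12, 3, 4, 17 → best response Accommodate.
Entrant against Aggressive: payoffs 17, 12, 10, 16 → best response Moderate.
Entrant against Moderate: payoffs 11, 3, 16, 7 → best response Accommodate.
Entrant against Passive: payoffs 3, 2, 10, 20 → best response Withdraw.
Entrant against Accommodate: payoffs 1, 4, 11, 19 → best response Withdraw.
Mutual best responses: (Moderate, Accommodate); (Accommodate, Withdraw).

The pure Nash equilibria are (Moderate, Accommodate) and (Accommodate, Withdraw).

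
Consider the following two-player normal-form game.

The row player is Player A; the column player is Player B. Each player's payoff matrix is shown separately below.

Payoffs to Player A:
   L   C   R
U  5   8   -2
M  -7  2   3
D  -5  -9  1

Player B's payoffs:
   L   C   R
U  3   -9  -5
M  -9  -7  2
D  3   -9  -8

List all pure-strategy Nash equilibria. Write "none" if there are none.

Pure-strategy Nash equilibria: (U, L), (M, R)

For each player, find the best response to each opponent profile; mutual best responses are the pure NE.
Player A against L: payoffs 5, -7, -5 → best response U.
Player A against C: payoffs 8, 2, -9 → best response U.
Player A against R: payoffs -2, 3, 1 → best response M.
Player B against U: payoffs 3, -9, -5 → best response L.
Player B against M: payoffs -9, -7, 2 → best response R.
Player B against D: payoffs 3, -9, -8 → best response L.
Mutual best responses: (U, L); (M, R).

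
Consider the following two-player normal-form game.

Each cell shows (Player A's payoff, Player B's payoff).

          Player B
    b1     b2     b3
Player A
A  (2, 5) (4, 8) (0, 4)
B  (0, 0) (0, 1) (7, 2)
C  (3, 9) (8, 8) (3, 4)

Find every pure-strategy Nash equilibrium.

Player A against b1: payoffs 2, 0, 3 → best response C.
Player A against b2: payoffs 4, 0, 8 → best response C.
Player A against b3: payoffs 0, 7, 3 → best response B.
Player B against A: payoffs 5, 8, 4 → best response b2.
Player B against B: payoffs 0, 1, 2 → best response b3.
Player B against C: payoffs 9, 8, 4 → best response b1.
Mutual best responses: (B, b3); (C, b1).

(B, b3); (C, b1)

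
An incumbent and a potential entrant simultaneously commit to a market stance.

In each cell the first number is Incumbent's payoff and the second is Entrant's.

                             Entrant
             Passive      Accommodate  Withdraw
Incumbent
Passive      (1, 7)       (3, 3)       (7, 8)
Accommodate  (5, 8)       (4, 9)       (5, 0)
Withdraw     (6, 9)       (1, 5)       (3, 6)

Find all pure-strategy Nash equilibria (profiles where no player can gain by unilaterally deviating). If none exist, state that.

The pure Nash equilibria are (Passive, Withdraw); (Accommodate, Accommodate); (Withdraw, Passive).

Check each profile: it is a Nash equilibrium iff no player can strictly gain by switching unilaterally.
(Passive, Passive): Incumbent can switch to Accommodate (1 → 5). Not NE.
(Passive, Accommodate): Incumbent can switch to Accommodate (3 → 4). Not NE.
(Passive, Withdraw): Incumbent gets 7, best alternative 5; Entrant gets 8, best alternative 7. No profitable deviation — NE.
(Accommodate, Passive): Incumbent can switch to Withdraw (5 → 6). Not NE.
(Accommodate, Accommodate): Incumbent gets 4, best alternative 3; Entrant gets 9, best alternative 8. No profitable deviation — NE.
(Accommodate, Withdraw): Incumbent can switch to Passive (5 → 7). Not NE.
(Withdraw, Passive): Incumbent gets 6, best alternative 5; Entrant gets 9, best alternative 6. No profitable deviation — NE.
(Withdraw, Accommodate): Incumbent can switch to Passive (1 → 3). Not NE.
(Withdraw, Withdraw): Incumbent can switch to Passive (3 → 7). Not NE.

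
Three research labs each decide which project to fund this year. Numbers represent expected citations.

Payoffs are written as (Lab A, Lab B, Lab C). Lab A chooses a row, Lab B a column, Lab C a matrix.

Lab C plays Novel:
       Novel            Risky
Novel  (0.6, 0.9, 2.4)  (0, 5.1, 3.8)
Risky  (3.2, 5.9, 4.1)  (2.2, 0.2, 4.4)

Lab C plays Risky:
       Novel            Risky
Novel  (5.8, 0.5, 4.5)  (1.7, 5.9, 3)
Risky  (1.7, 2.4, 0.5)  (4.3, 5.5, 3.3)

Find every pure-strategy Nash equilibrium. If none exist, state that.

The unique pure-strategy Nash equilibrium is (Risky, Novel, Novel).

Lab A against (Novel, Novel): payoffs 0.6, 3.2 → best response Risky.
Lab A against (Novel, Risky): payoffs 5.8, 1.7 → best response Novel.
Lab A against (Risky, Novel): payoffs 0, 2.2 → best response Risky.
Lab A against (Risky, Risky): payoffs 1.7, 4.3 → best response Risky.
Lab B against (Novel, Novel): payoffs 0.9, 5.1 → best response Risky.
Lab B against (Novel, Risky): payoffs 0.5, 5.9 → best response Risky.
Lab B against (Risky, Novel): payoffs 5.9, 0.2 → best response Novel.
Lab B against (Risky, Risky): payoffs 2.4, 5.5 → best response Risky.
Lab C against (Novel, Novel): payoffs 2.4, 4.5 → best response Risky.
Lab C against (Novel, Risky): payoffs 3.8, 3 → best response Novel.
Lab C against (Risky, Novel): payoffs 4.1, 0.5 → best response Novel.
Lab C against (Risky, Risky): payoffs 4.4, 3.3 → best response Novel.
Mutual best responses: (Risky, Novel, Novel).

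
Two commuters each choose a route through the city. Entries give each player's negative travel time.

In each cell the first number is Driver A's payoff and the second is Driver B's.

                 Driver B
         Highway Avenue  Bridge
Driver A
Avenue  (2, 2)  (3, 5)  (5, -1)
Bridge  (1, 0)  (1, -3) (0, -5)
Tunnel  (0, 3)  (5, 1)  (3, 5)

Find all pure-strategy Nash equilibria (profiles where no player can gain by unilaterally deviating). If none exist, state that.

For each player, find the best response to each opponent profile; mutual best responses are the pure NE.
Driver A against Highway: payoffs 2, 1, 0 → best response Avenue.
Driver A against Avenue: payoffs 3, 1, 5 → best response Tunnel.
Driver A against Bridge: payoffs 5, 0, 3 → best response Avenue.
Driver B against Avenue: payoffs 2, 5, -1 → best response Avenue.
Driver B against Bridge: payoffs 0, -3, -5 → best response Highway.
Driver B against Tunnel: payoffs 3, 1, 5 → best response Bridge.
No profile is a mutual best response for all players.

No pure-strategy Nash equilibrium.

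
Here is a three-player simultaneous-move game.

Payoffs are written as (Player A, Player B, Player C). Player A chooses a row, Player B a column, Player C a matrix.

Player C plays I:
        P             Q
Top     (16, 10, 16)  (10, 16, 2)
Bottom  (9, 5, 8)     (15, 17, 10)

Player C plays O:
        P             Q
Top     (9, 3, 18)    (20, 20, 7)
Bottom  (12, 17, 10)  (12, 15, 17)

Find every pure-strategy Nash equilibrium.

(Top, P, I): Player B can switch to Q (10 → 16). Not NE.
(Top, P, O): Player A can switch to Bottom (9 → 12). Not NE.
(Top, Q, I): Player A can switch to Bottom (10 → 15). Not NE.
(Top, Q, O): Player A gets 20, best alternative 12; Player B gets 20, best alternative 3; Player C gets 7, best alternative 2. No profitable deviation — NE.
(Bottom, P, I): Player A can switch to Top (9 → 16). Not NE.
(Bottom, P, O): Player A gets 12, best alternative 9; Player B gets 17, best alternative 15; Player C gets 10, best alternative 8. No profitable deviation — NE.
(Bottom, Q, I): Player C can switch to O (10 → 17). Not NE.
(Bottom, Q, O): Player A can switch to Top (12 → 20). Not NE.

Pure-strategy Nash equilibria: (Top, Q, O) and (Bottom, P, O)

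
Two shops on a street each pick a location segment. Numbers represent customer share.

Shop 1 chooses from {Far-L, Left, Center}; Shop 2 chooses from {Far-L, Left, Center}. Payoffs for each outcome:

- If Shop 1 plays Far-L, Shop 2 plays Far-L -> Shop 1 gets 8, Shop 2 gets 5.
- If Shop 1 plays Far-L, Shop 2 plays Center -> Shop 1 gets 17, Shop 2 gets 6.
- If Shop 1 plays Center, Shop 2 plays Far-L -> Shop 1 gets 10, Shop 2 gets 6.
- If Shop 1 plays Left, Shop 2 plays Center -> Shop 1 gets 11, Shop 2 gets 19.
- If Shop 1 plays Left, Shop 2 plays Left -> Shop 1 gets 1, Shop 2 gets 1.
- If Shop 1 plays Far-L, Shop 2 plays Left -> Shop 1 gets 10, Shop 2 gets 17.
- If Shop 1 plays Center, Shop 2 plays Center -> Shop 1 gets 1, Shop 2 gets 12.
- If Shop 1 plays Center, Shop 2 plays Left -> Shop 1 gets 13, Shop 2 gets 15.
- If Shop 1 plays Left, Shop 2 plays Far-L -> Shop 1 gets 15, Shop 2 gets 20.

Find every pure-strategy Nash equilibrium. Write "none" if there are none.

The pure Nash equilibria are (Left, Far-L) and (Center, Left).

(Far-L, Far-L): Shop 1 can switch to Left (8 → 15). Not NE.
(Far-L, Left): Shop 1 can switch to Center (10 → 13). Not NE.
(Far-L, Center): Shop 2 can switch to Left (6 → 17). Not NE.
(Left, Far-L): Shop 1 gets 15, best alternative 10; Shop 2 gets 20, best alternative 19. No profitable deviation — NE.
(Left, Left): Shop 1 can switch to Far-L (1 → 10). Not NE.
(Left, Center): Shop 1 can switch to Far-L (11 → 17). Not NE.
(Center, Far-L): Shop 1 can switch to Left (10 → 15). Not NE.
(Center, Left): Shop 1 gets 13, best alternative 10; Shop 2 gets 15, best alternative 12. No profitable deviation — NE.
(Center, Center): Shop 1 can switch to Far-L (1 → 17). Not NE.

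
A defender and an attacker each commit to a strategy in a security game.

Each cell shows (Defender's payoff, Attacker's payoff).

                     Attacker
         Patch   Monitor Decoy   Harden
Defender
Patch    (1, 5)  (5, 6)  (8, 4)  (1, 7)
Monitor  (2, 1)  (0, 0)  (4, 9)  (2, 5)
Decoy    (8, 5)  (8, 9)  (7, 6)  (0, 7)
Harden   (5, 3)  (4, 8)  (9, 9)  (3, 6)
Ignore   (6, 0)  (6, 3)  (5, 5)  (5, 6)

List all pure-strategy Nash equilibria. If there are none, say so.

Defender against Patch: payoffs 1, 2, 8, 5, 6 → best response Decoy.
Defender against Monitor: payoffs 5, 0, 8, 4, 6 → best response Decoy.
Defender against Decoy: payoffs 8, 4, 7, 9, 5 → best response Harden.
Defender against Harden: payoffs 1, 2, 0, 3, 5 → best response Ignore.
Attacker against Patch: payoffs 5, 6, 4, 7 → best response Harden.
Attacker against Monitor: payoffs 1, 0, 9, 5 → best response Decoy.
Attacker against Decoy: payoffs 5, 9, 6, 7 → best response Monitor.
Attacker against Harden: payoffs 3, 8, 9, 6 → best response Decoy.
Attacker against Ignore: payoffs 0, 3, 5, 6 → best response Harden.
Mutual best responses: (Decoy, Monitor); (Harden, Decoy); (Ignore, Harden).

Pure-strategy Nash equilibria: (Decoy, Monitor), (Harden, Decoy), (Ignore, Harden)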